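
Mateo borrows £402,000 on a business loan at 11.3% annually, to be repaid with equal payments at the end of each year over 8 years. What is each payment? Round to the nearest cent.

PMT = 402000 / ( [1 − (1+0.113)^(−8)] / 0.113 ) = 402000 / 5.091528 = 78,954.6944

£78,954.69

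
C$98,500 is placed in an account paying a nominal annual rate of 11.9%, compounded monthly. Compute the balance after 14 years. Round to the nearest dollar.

i = 0.119/12 = 0.00991667 per month; n = 14·12 = 168.
FV = PV·(1+i)^n = 98,500 × 5.247720 = 516,900.3832

C$516,900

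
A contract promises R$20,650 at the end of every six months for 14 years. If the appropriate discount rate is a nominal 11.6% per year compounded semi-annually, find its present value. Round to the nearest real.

With 2 periods per year: i = 0.058, n = 28.
PV = 20650 × [1 − (1+0.058)^(−28)] / 0.058 = 20650 × 13.685285 = 282,601.1284

R$282,601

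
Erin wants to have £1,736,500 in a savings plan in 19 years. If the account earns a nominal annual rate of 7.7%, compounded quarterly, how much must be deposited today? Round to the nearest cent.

With 4 periods per year: i = 0.01925, n = 76.
PV = FV·(1+i)^(−n) = 1,736,500 × 0.234782 = 407,699.3868

£407,699.39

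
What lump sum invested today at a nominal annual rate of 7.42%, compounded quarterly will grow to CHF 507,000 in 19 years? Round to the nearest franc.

CHF 125,415

Periodic rate i = 0.0742/4 = 0.01855; n = 19 × 4 = 76 periods.
Discount factor = (1+0.01855)^(−76) = 0.247367; PV = 507,000 × 0.247367 = 125,414.8961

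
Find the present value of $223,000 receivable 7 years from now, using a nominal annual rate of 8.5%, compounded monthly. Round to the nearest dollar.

$123,257

Periodic rate i = 0.085/12 = 0.00708333; n = 7 × 12 = 84 periods.
Discount factor = (1+0.00708333)^(−84) = 0.552721; PV = 223,000 × 0.552721 = 123,256.6990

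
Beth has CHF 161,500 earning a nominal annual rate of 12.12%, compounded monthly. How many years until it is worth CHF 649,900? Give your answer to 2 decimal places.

11.55 years

Periodic rate i = 0.1212/12 = 0.0101.
(1+i)^n = 649900/161500 = 4.02415, so n = ln 4.02415 / ln 1.0101 = 138.5478 months
= 138.5478/12 years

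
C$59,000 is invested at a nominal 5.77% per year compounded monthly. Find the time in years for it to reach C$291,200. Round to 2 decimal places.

Periodic rate i = 0.0577/12 = 0.00480833.
n = ln(291200/59000) / ln(1+0.00480833) = ln(4.93559) / 0.004797 = 332.8197 months
= 332.8197/12 years

27.73 years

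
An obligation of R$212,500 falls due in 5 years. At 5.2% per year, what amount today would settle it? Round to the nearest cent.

PV = 212,500 / (1 + 0.052)^5 = 212,500 / 1.288483 = 164,922.6237

R$164,922.62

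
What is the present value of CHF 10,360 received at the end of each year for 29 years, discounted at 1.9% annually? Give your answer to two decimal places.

PV = 10360 × [1 − (1+0.019)^(−29)] / 0.019 = 10360 × 22.138936 = 229,359.3810

CHF 229,359.38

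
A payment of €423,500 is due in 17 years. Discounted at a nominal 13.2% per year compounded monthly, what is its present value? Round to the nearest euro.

€45,459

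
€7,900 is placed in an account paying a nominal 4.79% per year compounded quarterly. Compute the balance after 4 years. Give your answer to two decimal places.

Periodic rate i = 0.0479/4 = 0.011975; n = 4 × 4 = 16 periods.
7,900 × (1+0.011975)^16 = 7,900 × 1.209808 = 9,557.4851

€9,557.49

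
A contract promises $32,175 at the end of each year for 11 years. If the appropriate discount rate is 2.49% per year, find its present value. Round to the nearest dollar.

$306,292

PV = PMT · [1 − (1+i)^(−n)] / i = 32175 · 9.519551 = 306,291.5631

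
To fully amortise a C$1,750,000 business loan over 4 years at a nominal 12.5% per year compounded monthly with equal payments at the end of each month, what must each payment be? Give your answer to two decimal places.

C$46,515.00

Periodic rate i = 0.125/12 = 0.0104167; n = 4 × 12 = 48 periods.
PMT = 1.75e+06 / ( [1 − (1+0.0104167)^(−48)] / 0.0104167 ) = 1.75e+06 / 37.622274 = 46,514.9981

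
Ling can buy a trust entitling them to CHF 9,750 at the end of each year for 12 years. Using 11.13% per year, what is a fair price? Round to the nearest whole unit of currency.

CHF 62,910

PV = PMT · [1 − (1+i)^(−n)] / i = 9750 · 6.452345 = 62,910.3624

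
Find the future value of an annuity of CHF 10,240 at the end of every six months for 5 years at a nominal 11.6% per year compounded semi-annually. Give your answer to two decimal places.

Periodic rate i = 0.116/2 = 0.058; n = 5 × 2 = 10 periods.
Accumulation factor s(10|0.058) = 13.057648; FV = 10240 × 13.057648 = 133,710.3133

CHF 133,710.31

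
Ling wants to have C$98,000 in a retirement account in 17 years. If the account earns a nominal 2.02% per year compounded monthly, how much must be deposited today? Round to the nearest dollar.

With 12 periods per year: i = 0.00168333, n = 204.
PV = 98,000 / (1 + 0.00168333)^204 = 98,000 / 1.409326 = 69,536.8052

C$69,537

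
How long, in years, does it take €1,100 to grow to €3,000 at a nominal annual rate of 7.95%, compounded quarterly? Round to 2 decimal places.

Periodic rate i = 0.0795/4 = 0.019875.
(1+i)^n = 3000/1100 = 2.72727, so n = ln 2.72727 / ln 1.01988 = 50.9806 quarters
= 50.9806/4 years

12.75 years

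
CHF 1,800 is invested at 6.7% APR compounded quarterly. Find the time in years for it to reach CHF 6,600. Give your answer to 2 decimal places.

Periodic rate i = 0.067/4 = 0.01675.
n = ln(6600/1800) / ln(1+0.01675) = ln(3.66667) / 0.016611 = 78.2170 quarters
= 78.2170/4 years

19.55 years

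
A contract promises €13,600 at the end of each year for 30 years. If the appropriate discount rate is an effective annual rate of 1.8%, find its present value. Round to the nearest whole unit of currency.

€313,137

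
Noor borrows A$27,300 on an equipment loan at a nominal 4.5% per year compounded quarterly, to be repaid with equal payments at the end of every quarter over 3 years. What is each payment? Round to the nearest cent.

A$2,444.77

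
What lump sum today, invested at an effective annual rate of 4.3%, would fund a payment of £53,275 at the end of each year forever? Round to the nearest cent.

£1,238,953.49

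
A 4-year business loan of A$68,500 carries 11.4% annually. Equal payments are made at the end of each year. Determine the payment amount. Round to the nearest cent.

A$22,268.21

Annuity-PV factor = 3.076134; PMT = 68500 / 3.076134 = 22,268.2081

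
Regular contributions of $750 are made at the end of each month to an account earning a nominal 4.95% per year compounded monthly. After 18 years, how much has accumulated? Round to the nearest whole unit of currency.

With 12 periods per year: i = 0.004125, n = 216.
FV = PMT · [(1+i)^n − 1] / i = 750 · 347.418881 = 260,564.1611

$260,564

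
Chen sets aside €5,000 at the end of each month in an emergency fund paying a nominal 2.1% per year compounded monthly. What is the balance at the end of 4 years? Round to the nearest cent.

€250,140.14

i = 0.021/12 = 0.00175 per month; n = 4·12 = 48.
FV = PMT · [(1+i)^n − 1] / i = 5000 · 50.028028 = 250,140.1405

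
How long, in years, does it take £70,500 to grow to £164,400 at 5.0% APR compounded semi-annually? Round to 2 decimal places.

17.14 years

Periodic rate i = 0.05/2 = 0.025.
(1+i)^n = 164400/70500 = 2.33191, so n = ln 2.33191 / ln 1.025 = 34.2892 half-years
= 34.2892/2 years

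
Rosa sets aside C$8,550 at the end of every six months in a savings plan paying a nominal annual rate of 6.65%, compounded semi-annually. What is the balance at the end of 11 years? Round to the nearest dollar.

C$270,930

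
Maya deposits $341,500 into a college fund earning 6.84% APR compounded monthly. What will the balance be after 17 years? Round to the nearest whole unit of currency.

$1,088,816

i = 0.0684/12 = 0.0057 per month; n = 17·12 = 204.
FV = 341,500 × (1 + 0.0057)^204 = 1,088,816.1004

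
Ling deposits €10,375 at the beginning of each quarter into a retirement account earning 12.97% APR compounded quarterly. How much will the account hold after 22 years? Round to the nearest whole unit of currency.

€5,146,315

Periodic rate i = 0.1297/4 = 0.032425; n = 22 × 4 = 88 periods.
FV = 10375 × [(1+0.032425)^88 − 1] / 0.032425 × (1+i) = 10375 × 496.030371 = 5,146,315.1004
(Beginning-of-period payments → annuity-due factor ×(1+i).)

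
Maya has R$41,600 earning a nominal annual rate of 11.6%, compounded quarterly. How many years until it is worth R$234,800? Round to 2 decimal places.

15.13 years

Periodic rate i = 0.116/4 = 0.029.
(1+i)^n = 234800/41600 = 5.64423, so n = ln 5.64423 / ln 1.029 = 60.5382 quarters
= 60.5382/4 years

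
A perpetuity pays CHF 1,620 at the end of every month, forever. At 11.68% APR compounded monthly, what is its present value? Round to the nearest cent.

Periodic rate i = 0.1168/12 = 0.00973333.
PV = C/r = 1620/0.00973333 = 166,438.3562

CHF 166,438.36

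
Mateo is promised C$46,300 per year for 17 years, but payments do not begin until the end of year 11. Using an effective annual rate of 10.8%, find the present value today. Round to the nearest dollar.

Value one period before first payment (t=10): 46300 × [1 − (1+0.108)^(−17)] / 0.108 = 46300 × 7.639687 = 353,717.5101
Discount back 10 years: 353,717.5101 × (1+0.108)^(−10) = 353,717.5101 × 0.358593 = 126,840.7950

C$126,841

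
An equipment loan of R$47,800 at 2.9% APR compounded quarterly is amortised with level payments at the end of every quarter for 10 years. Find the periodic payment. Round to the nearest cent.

R$1,380.93

With 4 periods per year: i = 0.00725, n = 40.
PMT = 47800 / ( [1 − (1+0.00725)^(−40)] / 0.00725 ) = 47800 / 34.614233 = 1,380.9348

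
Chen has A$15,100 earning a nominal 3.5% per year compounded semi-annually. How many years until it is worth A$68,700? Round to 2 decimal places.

43.66 years

Periodic rate i = 0.035/2 = 0.0175.
n = ln(68700/15100) / ln(1+0.0175) = ln(4.54967) / 0.017349 = 87.3299 half-years
= 87.3299/2 years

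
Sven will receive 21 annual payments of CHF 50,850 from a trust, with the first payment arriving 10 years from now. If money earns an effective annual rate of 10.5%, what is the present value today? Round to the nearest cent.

Value one period before first payment (t=9): 50850 × [1 − (1+0.105)^(−21)] / 0.105 = 50850 × 8.353764 = 424,788.8853
Discount back 9 years: 424,788.8853 × (1+0.105)^(−9) = 424,788.8853 × 0.407136 = 172,946.8445

CHF 172,946.84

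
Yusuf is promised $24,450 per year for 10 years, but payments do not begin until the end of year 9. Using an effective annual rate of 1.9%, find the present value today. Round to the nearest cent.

PV at t=8 (ordinary 10-year annuity): 24450 × a(10|0.019) = 24450 × 9.029765 = 220,777.7504
PV₀ = 220,777.7504 / (1+0.019)^8 = 220,777.7504 / 1.162501 = 189,916.1212

$189,916.12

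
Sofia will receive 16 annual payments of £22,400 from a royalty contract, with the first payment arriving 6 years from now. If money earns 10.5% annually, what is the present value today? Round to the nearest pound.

Value one period before first payment (t=5): 22400 × [1 − (1+0.105)^(−16)] / 0.105 = 22400 × 7.596221 = 170,155.3583
PV₀ = 170,155.3583 / (1+0.105)^5 = 170,155.3583 / 1.647447 = 103,284.2832

£103,284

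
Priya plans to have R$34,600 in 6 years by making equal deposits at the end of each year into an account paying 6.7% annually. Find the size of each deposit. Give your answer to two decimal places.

R$4,873.64

PMT = 34600 / ( [(1+0.067)^6 − 1] / 0.067 ) = 34600 / 7.099414 = 4,873.6419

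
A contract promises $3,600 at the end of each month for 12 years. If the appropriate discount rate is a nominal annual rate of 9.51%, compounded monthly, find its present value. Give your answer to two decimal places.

$308,498.15

i = 0.0951/12 = 0.007925 per month; n = 12·12 = 144.
PV = 3600 × [1 − (1+0.007925)^(−144)] / 0.007925 = 3600 × 85.693930 = 308,498.1465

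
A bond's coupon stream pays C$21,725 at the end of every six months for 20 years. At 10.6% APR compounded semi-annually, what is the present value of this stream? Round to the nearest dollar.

Periodic rate i = 0.106/2 = 0.053; n = 20 × 2 = 40 periods.
PV = PMT · [1 − (1+i)^(−n)] / i = 21725 · 16.476871 = 357,960.0244

C$357,960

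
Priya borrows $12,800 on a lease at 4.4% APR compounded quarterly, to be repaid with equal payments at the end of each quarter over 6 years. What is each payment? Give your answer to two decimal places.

i = 0.044/4 = 0.011 per quarter; n = 6·4 = 24.
Annuity-PV factor = 20.992607; PMT = 12800 / 20.992607 = 609.7385

$609.74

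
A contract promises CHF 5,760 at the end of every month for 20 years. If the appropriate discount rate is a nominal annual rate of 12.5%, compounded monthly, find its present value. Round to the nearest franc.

i = 0.125/12 = 0.0104167 per month; n = 20·12 = 240.
PV = PMT · [1 − (1+i)^(−n)] / i = 5760 · 88.017279 = 506,979.5283

CHF 506,980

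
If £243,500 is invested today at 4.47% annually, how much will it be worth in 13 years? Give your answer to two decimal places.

FV = 243,500 × (1 + 0.0447)^13 = 429,922.0270

£429,922.03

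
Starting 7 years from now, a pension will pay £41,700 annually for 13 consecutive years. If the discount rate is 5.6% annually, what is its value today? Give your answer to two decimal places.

PV at t=6 (ordinary 13-year annuity): 41700 × a(13|0.056) = 41700 × 9.063253 = 377,937.6378
PV₀ = 377,937.6378 / (1+0.056)^6 = 377,937.6378 / 1.386703 = 272,544.0060

£272,544.01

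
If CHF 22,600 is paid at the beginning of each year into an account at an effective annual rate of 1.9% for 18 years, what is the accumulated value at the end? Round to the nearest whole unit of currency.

CHF 488,770

Accumulation factor s(18|0.019) × (1+i) = 21.626979; FV = 22600 × 21.626979 = 488,769.7362
(Beginning-of-period payments → annuity-due factor ×(1+i).)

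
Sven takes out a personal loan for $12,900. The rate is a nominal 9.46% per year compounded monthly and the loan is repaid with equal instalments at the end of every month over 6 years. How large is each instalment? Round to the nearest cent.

$235.49

i = 0.0946/12 = 0.00788333 per month; n = 6·12 = 72.
Annuity-PV factor = 54.780458; PMT = 12900 / 54.780458 = 235.4854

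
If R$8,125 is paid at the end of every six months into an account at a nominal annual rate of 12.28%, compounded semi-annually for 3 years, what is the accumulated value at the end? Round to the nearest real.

Periodic rate i = 0.1228/2 = 0.0614; n = 3 × 2 = 6 periods.
Accumulation factor s(6|0.0614) = 6.999957; FV = 8125 × 6.999957 = 56,874.6545

R$56,875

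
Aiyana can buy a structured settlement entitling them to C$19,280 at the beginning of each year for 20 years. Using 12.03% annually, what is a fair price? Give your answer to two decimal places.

PV = 19280 × [1 − (1+0.1203)^(−20)] / 0.1203 × (1+i) = 19280 × 8.352307 = 161,032.4808
Payments are at the start of each period, so multiply by (1+i).

C$161,032.48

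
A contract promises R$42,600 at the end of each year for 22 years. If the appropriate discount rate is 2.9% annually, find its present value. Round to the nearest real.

PV = PMT · [1 − (1+i)^(−n)] / i = 42600 · 16.097753 = 685,764.2952

R$685,764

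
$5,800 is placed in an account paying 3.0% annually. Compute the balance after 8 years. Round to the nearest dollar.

FV = 5,800 × (1 + 0.03)^8 = 7,347.2665

$7,347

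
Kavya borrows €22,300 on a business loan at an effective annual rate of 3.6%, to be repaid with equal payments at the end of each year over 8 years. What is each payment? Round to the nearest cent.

Annuity-PV factor = 6.845357; PMT = 22300 / 6.845357 = 3,257.6825

€3,257.68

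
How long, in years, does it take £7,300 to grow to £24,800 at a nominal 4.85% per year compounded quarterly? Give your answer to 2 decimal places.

25.37 years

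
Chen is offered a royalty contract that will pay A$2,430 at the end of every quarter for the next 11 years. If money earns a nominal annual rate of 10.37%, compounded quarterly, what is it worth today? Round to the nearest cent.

A$63,337.03

Periodic rate i = 0.1037/4 = 0.025925; n = 11 × 4 = 44 periods.
PV = 2430 × [1 − (1+0.025925)^(−44)] / 0.025925 = 2430 × 26.064622 = 63,337.0316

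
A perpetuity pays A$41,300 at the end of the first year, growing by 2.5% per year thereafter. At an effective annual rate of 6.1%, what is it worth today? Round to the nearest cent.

A$1,147,222.22

PV = D₁/(r − g) = 41300/(0.061 − 0.025) = 1,147,222.2222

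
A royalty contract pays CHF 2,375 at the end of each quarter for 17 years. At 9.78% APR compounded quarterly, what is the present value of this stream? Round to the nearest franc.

With 4 periods per year: i = 0.02445, n = 68.
PV = 2375 × [1 − (1+0.02445)^(−68)] / 0.02445 = 2375 × 32.986653 = 78,343.3005

CHF 78,343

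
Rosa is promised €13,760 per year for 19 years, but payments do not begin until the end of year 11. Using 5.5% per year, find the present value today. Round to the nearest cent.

PV at t=10 (ordinary 19-year annuity): 13760 × a(19|0.055) = 13760 × 11.607654 = 159,721.3125
PV₀ = 159,721.3125 / (1+0.055)^10 = 159,721.3125 / 1.708144 = 93,505.7405

€93,505.74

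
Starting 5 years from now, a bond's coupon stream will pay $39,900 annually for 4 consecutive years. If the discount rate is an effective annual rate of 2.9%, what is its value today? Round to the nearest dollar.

$132,603

PV at t=4 (ordinary 4-year annuity): 39900 × a(4|0.029) = 39900 × 3.726004 = 148,667.5731
Discount back 4 years: 148,667.5731 × (1+0.029)^(−4) = 148,667.5731 × 0.891946 = 132,603.4285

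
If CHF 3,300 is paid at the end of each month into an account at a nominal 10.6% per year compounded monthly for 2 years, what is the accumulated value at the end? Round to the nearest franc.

CHF 87,792

i = 0.106/12 = 0.00883333 per month; n = 2·12 = 24.
Accumulation factor s(24|0.00883333) = 26.603518; FV = 3300 × 26.603518 = 87,791.6105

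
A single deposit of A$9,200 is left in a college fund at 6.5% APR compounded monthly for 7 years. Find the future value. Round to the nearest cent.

A$14,483.00

With 12 periods per year: i = 0.00541667, n = 84.
9,200 × (1+0.00541667)^84 = 9,200 × 1.574239 = 14,483.0011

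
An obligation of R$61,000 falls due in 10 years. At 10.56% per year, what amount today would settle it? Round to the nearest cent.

R$22,353.71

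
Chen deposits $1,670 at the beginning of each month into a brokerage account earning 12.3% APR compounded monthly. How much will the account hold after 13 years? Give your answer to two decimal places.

$643,239.70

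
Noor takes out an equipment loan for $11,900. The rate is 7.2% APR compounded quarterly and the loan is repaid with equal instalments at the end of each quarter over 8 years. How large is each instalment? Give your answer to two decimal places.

i = 0.072/4 = 0.018 per quarter; n = 8·4 = 32.
PMT = 11900 / ( [1 − (1+0.018)^(−32)] / 0.018 ) = 11900 / 24.165029 = 492.4472

$492.45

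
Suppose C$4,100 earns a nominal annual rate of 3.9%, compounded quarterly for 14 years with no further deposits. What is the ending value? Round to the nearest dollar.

C$7,059

i = 0.039/4 = 0.00975 per quarter; n = 14·4 = 56.
FV = 4,100 × (1 + 0.00975)^56 = 7,059.2753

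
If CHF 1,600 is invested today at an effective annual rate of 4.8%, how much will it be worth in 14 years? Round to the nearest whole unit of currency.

CHF 3,084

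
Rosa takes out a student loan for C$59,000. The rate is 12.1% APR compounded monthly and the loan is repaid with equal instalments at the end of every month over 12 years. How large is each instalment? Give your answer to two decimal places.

i = 0.121/12 = 0.0100833 per month; n = 12·12 = 144.
Annuity-PV factor = 75.787425; PMT = 59000 / 75.787425 = 778.4933

C$778.49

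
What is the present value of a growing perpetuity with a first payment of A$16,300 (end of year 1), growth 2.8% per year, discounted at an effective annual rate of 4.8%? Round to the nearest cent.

A$815,000.00

PV = PMT / (i − g) = 16300 / (0.048 − 0.028) = 16300 / 0.020000 = 815,000.0000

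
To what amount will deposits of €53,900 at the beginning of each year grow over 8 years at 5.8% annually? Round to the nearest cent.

Accumulation factor s(8|0.058) × (1+i) = 10.396643; FV = 53900 × 10.396643 = 560,379.0316
(annuity-due: payments at period start, so ×(1+i).)

€560,379.03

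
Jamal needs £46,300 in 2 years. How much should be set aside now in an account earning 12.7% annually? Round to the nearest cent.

PV = 46,300 / (1 + 0.127)^2 = 46,300 / 1.270129 = 36,452.9902

£36,452.99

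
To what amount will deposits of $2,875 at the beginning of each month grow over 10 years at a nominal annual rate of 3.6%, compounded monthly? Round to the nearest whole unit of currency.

i = 0.036/12 = 0.003 per month; n = 10·12 = 120.
Accumulation factor s(120|0.003) × (1+i) = 144.618280; FV = 2875 × 144.618280 = 415,777.5558
(Beginning-of-period payments → annuity-due factor ×(1+i).)

$415,778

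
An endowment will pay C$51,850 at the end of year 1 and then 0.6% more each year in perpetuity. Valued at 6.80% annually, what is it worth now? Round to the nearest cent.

PV = D₁/(r − g) = 51850/(0.068 − 0.006) = 836,290.3226

C$836,290.32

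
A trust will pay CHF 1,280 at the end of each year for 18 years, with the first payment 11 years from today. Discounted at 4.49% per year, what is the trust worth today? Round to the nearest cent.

CHF 10,040.19

Value one period before first payment (t=10): 1280 × [1 − (1+0.0449)^(−18)] / 0.0449 = 1280 × 12.169688 = 15,577.2003
PV₀ = 15,577.2003 / (1+0.0449)^10 = 15,577.2003 / 1.551484 = 10,040.1942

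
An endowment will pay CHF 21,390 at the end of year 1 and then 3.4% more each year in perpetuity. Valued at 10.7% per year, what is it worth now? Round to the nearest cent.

PV = PMT / (i − g) = 21390 / (0.107 − 0.034) = 21390 / 0.073000 = 293,013.6986

CHF 293,013.70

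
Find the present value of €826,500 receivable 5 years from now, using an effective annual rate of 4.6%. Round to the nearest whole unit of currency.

PV = 826,500 / (1 + 0.046)^5 = 826,500 / 1.252156 = 660,061.5505

€660,062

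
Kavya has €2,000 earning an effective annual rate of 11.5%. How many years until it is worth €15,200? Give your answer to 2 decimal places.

(1+i)^n = 15200/2000 = 7.60000, so n = ln 7.60000 / ln 1.115 = 18.6318 years

18.63 years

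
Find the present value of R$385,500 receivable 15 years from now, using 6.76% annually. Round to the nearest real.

R$144,509

Discount factor = (1+0.0676)^(−15) = 0.374862; PV = 385,500 × 0.374862 = 144,509.3360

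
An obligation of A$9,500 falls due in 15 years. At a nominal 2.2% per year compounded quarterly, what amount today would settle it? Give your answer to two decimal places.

A$6,835.95

i = 0.022/4 = 0.0055 per quarter; n = 15·4 = 60.
Discount factor = (1+0.0055)^(−60) = 0.719574; PV = 9,500 × 0.719574 = 6,835.9536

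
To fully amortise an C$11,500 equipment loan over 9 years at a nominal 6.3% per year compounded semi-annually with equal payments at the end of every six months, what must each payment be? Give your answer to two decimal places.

C$846.79

With 2 periods per year: i = 0.0315, n = 18.
Annuity-PV factor = 13.580703; PMT = 11500 / 13.580703 = 846.7897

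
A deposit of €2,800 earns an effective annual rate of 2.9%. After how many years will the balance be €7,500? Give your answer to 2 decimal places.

(1+i)^n = 7500/2800 = 2.67857, so n = ln 2.67857 / ln 1.029 = 34.4656 years

34.47 years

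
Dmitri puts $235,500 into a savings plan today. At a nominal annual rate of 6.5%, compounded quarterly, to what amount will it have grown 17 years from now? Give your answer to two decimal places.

With 4 periods per year: i = 0.01625, n = 68.
FV = 235,500 × (1 + 0.01625)^68 = 704,739.9583

$704,739.96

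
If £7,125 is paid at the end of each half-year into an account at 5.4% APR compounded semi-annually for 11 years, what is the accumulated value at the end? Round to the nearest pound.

i = 0.054/2 = 0.027 per half-year; n = 11·2 = 22.
FV = 7125 × [(1+0.027)^22 − 1] / 0.027 = 7125 × 29.518776 = 210,321.2811

£210,321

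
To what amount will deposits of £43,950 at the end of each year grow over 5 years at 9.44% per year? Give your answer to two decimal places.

£265,343.69

Accumulation factor s(5|0.0944) = 6.037399; FV = 43950 × 6.037399 = 265,343.6937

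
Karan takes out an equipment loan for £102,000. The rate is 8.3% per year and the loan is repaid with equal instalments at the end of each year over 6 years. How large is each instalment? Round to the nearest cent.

£22,265.36

Annuity-PV factor = 4.581107; PMT = 102000 / 4.581107 = 22,265.3631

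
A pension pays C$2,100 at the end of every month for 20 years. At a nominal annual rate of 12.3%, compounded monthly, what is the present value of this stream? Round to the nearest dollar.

C$187,154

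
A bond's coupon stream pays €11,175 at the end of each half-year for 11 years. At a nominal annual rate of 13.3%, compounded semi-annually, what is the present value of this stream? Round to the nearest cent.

Periodic rate i = 0.133/2 = 0.0665; n = 11 × 2 = 22 periods.
PV = PMT · [1 − (1+i)^(−n)] / i = 11175 · 11.389723 = 127,280.1574

€127,280.16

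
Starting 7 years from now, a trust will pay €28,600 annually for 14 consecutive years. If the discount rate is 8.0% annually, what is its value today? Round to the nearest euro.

€148,585

PV at t=6 (ordinary 14-year annuity): 28600 × a(14|0.08) = 28600 × 8.244237 = 235,785.1777
PV₀ = 235,785.1777 / (1+0.08)^6 = 235,785.1777 / 1.586874 = 148,584.6575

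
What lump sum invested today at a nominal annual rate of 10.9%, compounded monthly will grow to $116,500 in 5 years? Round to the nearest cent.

i = 0.109/12 = 0.00908333 per month; n = 5·12 = 60.
PV = 116,500 / (1 + 0.00908333)^60 = 116,500 / 1.720371 = 67,717.9709

$67,717.97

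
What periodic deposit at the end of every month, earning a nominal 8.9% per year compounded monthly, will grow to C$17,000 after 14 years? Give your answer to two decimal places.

C$51.24

Periodic rate i = 0.089/12 = 0.00741667; n = 14 × 12 = 168 periods.
PMT = 17000 / ( [(1+0.00741667)^168 − 1] / 0.00741667 ) = 17000 / 331.747700 = 51.2438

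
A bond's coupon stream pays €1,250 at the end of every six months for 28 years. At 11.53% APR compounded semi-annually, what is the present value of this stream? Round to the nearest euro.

i = 0.1153/2 = 0.05765 per half-year; n = 28·2 = 56.
PV = PMT · [1 − (1+i)^(−n)] / i = 1250 · 16.594344 = 20,742.9301

€20,743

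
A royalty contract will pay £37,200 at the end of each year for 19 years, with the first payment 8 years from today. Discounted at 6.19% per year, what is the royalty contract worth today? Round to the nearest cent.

£268,610.56

PV at t=7 (ordinary 19-year annuity): 37200 × a(19|0.0619) = 37200 × 10.994247 = 408,985.9863
Discount back 7 years: 408,985.9863 × (1+0.0619)^(−7) = 408,985.9863 × 0.656772 = 268,610.5597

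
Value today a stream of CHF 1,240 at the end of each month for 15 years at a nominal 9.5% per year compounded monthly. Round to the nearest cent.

With 12 periods per year: i = 0.00791667, n = 180.
Annuity factor a(180|0.00791667) = 95.764831; PV = 1240 × 95.764831 = 118,748.3901

CHF 118,748.39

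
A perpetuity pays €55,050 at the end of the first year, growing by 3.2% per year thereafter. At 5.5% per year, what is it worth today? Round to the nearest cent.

€2,393,478.26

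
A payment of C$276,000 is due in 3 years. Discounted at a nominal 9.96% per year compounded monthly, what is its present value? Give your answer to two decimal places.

Periodic rate i = 0.0996/12 = 0.0083; n = 3 × 12 = 36 periods.
PV = FV·(1+i)^(−n) = 276,000 × 0.742623 = 204,963.9411

C$204,963.94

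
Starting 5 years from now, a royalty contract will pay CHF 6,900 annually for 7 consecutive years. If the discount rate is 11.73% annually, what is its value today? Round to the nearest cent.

CHF 20,380.74

PV at t=4 (ordinary 7-year annuity): 6900 × a(7|0.1173) = 6900 × 4.603097 = 31,761.3676
PV₀ = 31,761.3676 / (1+0.1173)^4 = 31,761.3676 / 1.558401 = 20,380.7423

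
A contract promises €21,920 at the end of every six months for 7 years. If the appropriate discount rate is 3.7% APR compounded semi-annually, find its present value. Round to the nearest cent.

With 2 periods per year: i = 0.0185, n = 14.
Annuity factor a(14|0.0185) = 12.235039; PV = 21920 × 12.235039 = 268,192.0442

€268,192.04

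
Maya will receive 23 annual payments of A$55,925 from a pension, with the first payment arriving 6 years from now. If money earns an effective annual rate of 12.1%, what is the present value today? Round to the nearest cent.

A$242,217.42

Value one period before first payment (t=5): 55925 × [1 − (1+0.121)^(−23)] / 0.121 = 55925 × 7.667035 = 428,778.9243
Discount back 5 years: 428,778.9243 × (1+0.121)^(−5) = 428,778.9243 × 0.564900 = 242,217.4164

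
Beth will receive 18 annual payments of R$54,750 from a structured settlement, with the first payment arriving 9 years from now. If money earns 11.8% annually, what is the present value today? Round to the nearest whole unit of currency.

PV at t=8 (ordinary 18-year annuity): 54750 × a(18|0.118) = 54750 × 7.336515 = 401,674.2128
Discount back 8 years: 401,674.2128 × (1+0.118)^(−8) = 401,674.2128 × 0.409700 = 164,565.7763

R$164,566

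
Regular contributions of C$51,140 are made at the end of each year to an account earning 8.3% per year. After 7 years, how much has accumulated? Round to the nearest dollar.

Accumulation factor s(7|0.083) = 9.005152; FV = 51140 × 9.005152 = 460,523.4769

C$460,523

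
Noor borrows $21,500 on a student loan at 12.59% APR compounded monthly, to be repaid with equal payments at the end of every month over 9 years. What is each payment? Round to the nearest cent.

$333.66

i = 0.1259/12 = 0.0104917 per month; n = 9·12 = 108.
Annuity-PV factor = 64.437815; PMT = 21500 / 64.437815 = 333.6550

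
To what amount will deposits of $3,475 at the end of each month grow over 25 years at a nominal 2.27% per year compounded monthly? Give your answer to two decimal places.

Periodic rate i = 0.0227/12 = 0.00189167; n = 25 × 12 = 300 periods.
FV = 3475 × [(1+0.00189167)^300 − 1] / 0.00189167 = 3475 × 403.298635 = 1,401,462.7572

$1,401,462.76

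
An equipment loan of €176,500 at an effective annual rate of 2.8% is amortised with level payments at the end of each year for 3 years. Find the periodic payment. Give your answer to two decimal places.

Annuity-PV factor = 2.839523; PMT = 176500 / 2.839523 = 62,158.3237

€62,158.32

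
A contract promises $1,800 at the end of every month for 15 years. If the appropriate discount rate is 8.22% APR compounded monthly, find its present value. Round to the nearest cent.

i = 0.0822/12 = 0.00685 per month; n = 15·12 = 180.
Annuity factor a(180|0.00685) = 103.263553; PV = 1800 × 103.263553 = 185,874.3952

$185,874.40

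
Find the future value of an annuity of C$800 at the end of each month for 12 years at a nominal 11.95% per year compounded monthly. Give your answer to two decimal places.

i = 0.1195/12 = 0.00995833 per month; n = 12·12 = 144.
Accumulation factor s(144|0.00995833) = 317.904014; FV = 800 × 317.904014 = 254,323.2109

C$254,323.21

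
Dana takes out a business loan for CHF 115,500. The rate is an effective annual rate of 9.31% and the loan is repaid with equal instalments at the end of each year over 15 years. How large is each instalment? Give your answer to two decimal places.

CHF 14,592.05

Annuity-PV factor = 7.915270; PMT = 115500 / 7.915270 = 14,592.0474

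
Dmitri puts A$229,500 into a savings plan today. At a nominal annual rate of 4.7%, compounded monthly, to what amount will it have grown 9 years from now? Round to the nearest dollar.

A$350,050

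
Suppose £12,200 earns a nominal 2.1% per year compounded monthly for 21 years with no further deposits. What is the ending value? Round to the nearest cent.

i = 0.021/12 = 0.00175 per month; n = 21·12 = 252.
FV = 12,200 × (1 + 0.00175)^252 = 18,954.6735

£18,954.67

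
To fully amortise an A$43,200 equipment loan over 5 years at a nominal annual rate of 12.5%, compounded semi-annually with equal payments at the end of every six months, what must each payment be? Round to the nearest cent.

A$5,939.21

With 2 periods per year: i = 0.0625, n = 10.
PMT = 43200 / ( [1 − (1+0.0625)^(−10)] / 0.0625 ) = 43200 / 7.273691 = 5,939.2131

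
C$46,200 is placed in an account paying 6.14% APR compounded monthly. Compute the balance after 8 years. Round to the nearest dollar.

Periodic rate i = 0.0614/12 = 0.00511667; n = 8 × 12 = 96 periods.
46,200 × (1+0.00511667)^96 = 46,200 × 1.632231 = 75,409.0591

C$75,409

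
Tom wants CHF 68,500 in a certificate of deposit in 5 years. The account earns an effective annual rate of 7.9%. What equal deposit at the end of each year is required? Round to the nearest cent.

FV-annuity factor = 5.854914; PMT = 68500 / 5.854914 = 11,699.5738

CHF 11,699.57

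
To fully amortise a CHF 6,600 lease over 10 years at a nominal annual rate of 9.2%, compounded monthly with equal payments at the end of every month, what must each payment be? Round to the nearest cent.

CHF 84.32

With 12 periods per year: i = 0.00766667, n = 120.
PMT = 6600 / ( [1 − (1+0.00766667)^(−120)] / 0.00766667 ) = 6600 / 78.271331 = 84.3221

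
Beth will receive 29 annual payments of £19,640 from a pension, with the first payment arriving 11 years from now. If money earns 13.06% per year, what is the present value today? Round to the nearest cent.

Value one period before first payment (t=10): 19640 × [1 − (1+0.1306)^(−29)] / 0.1306 = 19640 × 7.439149 = 146,104.8772
Discount back 10 years: 146,104.8772 × (1+0.1306)^(−10) = 146,104.8772 × 0.293029 = 42,812.9252

£42,812.93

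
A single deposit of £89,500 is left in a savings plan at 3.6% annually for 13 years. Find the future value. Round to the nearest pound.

£141,742

FV = PV·(1+i)^n = 89,500 × 1.583714 = 141,742.4240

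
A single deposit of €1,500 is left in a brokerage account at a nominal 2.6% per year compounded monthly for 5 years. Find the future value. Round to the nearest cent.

Periodic rate i = 0.026/12 = 0.00216667; n = 5 × 12 = 60 periods.
FV = PV·(1+i)^n = 1,500 × 1.138668 = 1,708.0024

€1,708.00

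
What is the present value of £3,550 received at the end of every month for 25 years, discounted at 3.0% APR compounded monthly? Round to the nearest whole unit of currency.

£748,611

i = 0.03/12 = 0.0025 per month; n = 25·12 = 300.
PV = 3550 × [1 − (1+0.0025)^(−300)] / 0.0025 = 3550 × 210.876453 = 748,611.4094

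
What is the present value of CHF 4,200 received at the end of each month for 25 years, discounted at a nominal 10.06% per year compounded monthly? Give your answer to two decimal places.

CHF 460,055.26

Periodic rate i = 0.1006/12 = 0.00838333; n = 25 × 12 = 300 periods.
PV = PMT · [1 − (1+i)^(−n)] / i = 4200 · 109.536967 = 460,055.2596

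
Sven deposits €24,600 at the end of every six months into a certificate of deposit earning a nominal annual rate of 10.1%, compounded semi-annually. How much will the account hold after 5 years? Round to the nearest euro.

i = 0.101/2 = 0.0505 per half-year; n = 5·2 = 10.
FV = PMT · [(1+i)^n − 1] / i = 24600 · 12.607285 = 310,139.2197

€310,139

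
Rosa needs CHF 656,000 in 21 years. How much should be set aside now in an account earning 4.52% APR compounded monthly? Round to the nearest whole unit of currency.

CHF 254,358

Periodic rate i = 0.0452/12 = 0.00376667; n = 21 × 12 = 252 periods.
Discount factor = (1+0.00376667)^(−252) = 0.387741; PV = 656,000 × 0.387741 = 254,358.3177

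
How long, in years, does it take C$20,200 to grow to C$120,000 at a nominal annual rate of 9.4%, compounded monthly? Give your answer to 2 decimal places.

19.03 years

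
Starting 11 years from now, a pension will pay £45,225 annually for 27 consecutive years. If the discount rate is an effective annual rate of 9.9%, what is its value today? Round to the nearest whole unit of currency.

Value one period before first payment (t=10): 45225 × [1 − (1+0.099)^(−27)] / 0.099 = 45225 × 9.311374 = 421,106.8797
PV₀ = 421,106.8797 / (1+0.099)^10 = 421,106.8797 / 2.570259 = 163,838.2922

£163,838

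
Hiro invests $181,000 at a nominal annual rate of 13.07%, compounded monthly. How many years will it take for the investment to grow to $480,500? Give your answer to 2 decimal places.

Periodic rate i = 0.1307/12 = 0.0108917.
(1+i)^n = 480500/181000 = 2.65470, so n = ln 2.65470 / ln 1.01089 = 90.1274 months
= 90.1274/12 years

7.51 years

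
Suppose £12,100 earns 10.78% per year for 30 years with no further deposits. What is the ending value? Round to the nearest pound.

FV = PV·(1+i)^n = 12,100 × 21.569537 = 260,991.3986

£260,991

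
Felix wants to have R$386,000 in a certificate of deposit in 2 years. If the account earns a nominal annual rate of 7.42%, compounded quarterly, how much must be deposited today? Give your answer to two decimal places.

Periodic rate i = 0.0742/4 = 0.01855; n = 2 × 4 = 8 periods.
Discount factor = (1+0.01855)^(−8) = 0.863259; PV = 386,000 × 0.863259 = 333,218.0203

R$333,218.02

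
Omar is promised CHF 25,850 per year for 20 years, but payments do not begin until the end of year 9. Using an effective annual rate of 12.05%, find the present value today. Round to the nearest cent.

Value one period before first payment (t=8): 25850 × [1 − (1+0.1205)^(−20)] / 0.1205 = 25850 × 7.446095 = 192,481.5684
Discount back 8 years: 192,481.5684 × (1+0.1205)^(−8) = 192,481.5684 × 0.402444 = 77,462.9910

CHF 77,462.99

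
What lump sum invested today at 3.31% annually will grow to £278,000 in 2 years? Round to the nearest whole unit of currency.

Discount factor = (1+0.0331)^(−2) = 0.936948; PV = 278,000 × 0.936948 = 260,471.4171

£260,471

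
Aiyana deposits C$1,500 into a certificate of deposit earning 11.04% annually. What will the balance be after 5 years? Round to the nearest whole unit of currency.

C$2,532

FV = 1,500 × (1 + 0.1104)^5 = 2,532.1447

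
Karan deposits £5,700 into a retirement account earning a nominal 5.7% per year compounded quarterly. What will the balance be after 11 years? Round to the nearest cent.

Periodic rate i = 0.057/4 = 0.01425; n = 11 × 4 = 44 periods.
FV = PV·(1+i)^n = 5,700 × 1.863720 = 10,623.2053

£10,623.21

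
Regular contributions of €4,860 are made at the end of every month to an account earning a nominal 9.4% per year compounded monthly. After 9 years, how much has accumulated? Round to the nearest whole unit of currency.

Periodic rate i = 0.094/12 = 0.00783333; n = 9 × 12 = 108 periods.
FV = PMT · [(1+i)^n − 1] / i = 4860 · 168.847432 = 820,598.5203

€820,599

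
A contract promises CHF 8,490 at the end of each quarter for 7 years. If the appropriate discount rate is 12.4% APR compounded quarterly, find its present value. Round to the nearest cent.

With 4 periods per year: i = 0.031, n = 28.
Annuity factor a(28|0.031) = 18.536751; PV = 8490 × 18.536751 = 157,377.0185

CHF 157,377.02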